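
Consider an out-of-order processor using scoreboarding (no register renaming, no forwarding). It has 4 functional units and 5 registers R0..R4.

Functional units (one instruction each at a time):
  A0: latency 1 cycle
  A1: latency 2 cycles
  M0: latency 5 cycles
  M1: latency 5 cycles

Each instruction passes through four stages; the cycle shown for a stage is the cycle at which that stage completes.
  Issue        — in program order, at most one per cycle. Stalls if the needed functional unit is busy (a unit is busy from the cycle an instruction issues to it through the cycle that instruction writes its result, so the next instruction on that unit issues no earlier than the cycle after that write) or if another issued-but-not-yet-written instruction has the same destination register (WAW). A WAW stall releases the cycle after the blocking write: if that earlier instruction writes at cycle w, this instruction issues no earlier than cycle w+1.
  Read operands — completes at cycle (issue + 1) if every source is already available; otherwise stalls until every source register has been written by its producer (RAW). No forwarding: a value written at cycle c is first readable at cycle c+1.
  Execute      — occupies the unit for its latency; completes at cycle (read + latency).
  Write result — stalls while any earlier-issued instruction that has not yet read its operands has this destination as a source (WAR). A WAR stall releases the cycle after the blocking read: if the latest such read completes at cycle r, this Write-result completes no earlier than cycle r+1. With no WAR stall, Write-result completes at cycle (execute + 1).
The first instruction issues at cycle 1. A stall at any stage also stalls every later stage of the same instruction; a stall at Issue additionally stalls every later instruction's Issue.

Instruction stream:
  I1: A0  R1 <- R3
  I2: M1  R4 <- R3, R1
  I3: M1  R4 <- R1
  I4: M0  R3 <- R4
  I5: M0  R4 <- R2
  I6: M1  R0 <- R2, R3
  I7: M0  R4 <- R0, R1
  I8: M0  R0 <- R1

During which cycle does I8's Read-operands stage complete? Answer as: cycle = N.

c1: I1 dispatched to A0
c2: I1 operands ready; I2 dispatched to M1
c3: I1 complete
c4: R1←I1
c5: I2 operands ready
c10: I2 complete
c11: R4←I2
c12: I3 dispatched to M1
c13: I3 operands ready; I4 dispatched to M0
c18: I3 complete
c19: R4←I3
c20: I4 operands ready
c25: I4 complete
c26: R3←I4
c27: I5 dispatched to M0
c28: I5 operands ready; I6 dispatched to M1
c29: I6 operands ready
c33: I5 complete
c34: R4←I5; I6 complete
c35: R0←I6; I7 dispatched to M0
c36: I7 operands ready
c41: I7 complete
c42: R4←I7
c43: I8 dispatched to M0
c44: I8 operands ready
c49: I8 complete
c50: R0←I8

cycle = 44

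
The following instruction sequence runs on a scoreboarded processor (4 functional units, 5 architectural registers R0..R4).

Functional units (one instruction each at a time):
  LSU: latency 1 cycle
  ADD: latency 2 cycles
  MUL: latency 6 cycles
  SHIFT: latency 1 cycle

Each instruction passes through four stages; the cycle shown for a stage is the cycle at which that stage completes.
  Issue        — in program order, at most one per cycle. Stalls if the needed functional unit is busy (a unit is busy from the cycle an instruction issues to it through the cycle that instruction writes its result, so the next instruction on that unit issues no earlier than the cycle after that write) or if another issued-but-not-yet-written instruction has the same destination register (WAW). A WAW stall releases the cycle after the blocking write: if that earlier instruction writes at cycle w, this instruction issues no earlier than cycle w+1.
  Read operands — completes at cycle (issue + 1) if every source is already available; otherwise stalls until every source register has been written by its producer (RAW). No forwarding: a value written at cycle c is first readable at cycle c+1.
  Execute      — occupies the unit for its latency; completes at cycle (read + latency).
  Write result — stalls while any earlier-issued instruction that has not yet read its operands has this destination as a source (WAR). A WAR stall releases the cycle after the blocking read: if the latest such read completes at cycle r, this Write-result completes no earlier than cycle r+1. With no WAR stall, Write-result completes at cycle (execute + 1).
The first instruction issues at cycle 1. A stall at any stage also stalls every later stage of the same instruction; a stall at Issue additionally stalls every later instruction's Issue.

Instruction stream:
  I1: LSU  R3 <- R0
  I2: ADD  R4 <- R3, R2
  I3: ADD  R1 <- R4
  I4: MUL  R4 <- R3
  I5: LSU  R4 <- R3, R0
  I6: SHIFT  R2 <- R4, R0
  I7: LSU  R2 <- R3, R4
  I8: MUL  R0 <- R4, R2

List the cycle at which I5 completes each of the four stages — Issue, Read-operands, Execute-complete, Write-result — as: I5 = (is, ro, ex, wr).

I1: IS=1 RO=2 EX=3 WR=4
I2: IS=2 RO=5 EX=7 WR=8  [RAW R3: wait I1 write@4]
I3: IS=9 RO=10 EX=12 WR=13  [struct: ADD busy until I2 writes@8]
I4: IS=10 RO=11 EX=17 WR=18
I5: IS=19 RO=20 EX=21 WR=22  [WAW R4: wait I4 write@18]
I6: IS=20 RO=23 EX=24 WR=25  [RAW R4: wait I5 write@22]
I7: IS=26 RO=27 EX=28 WR=29  [WAW R2: wait I6 write@25]
I8: IS=27 RO=30 EX=36 WR=37  [RAW R2: wait I7 write@29]

I5 = (19, 20, 21, 22)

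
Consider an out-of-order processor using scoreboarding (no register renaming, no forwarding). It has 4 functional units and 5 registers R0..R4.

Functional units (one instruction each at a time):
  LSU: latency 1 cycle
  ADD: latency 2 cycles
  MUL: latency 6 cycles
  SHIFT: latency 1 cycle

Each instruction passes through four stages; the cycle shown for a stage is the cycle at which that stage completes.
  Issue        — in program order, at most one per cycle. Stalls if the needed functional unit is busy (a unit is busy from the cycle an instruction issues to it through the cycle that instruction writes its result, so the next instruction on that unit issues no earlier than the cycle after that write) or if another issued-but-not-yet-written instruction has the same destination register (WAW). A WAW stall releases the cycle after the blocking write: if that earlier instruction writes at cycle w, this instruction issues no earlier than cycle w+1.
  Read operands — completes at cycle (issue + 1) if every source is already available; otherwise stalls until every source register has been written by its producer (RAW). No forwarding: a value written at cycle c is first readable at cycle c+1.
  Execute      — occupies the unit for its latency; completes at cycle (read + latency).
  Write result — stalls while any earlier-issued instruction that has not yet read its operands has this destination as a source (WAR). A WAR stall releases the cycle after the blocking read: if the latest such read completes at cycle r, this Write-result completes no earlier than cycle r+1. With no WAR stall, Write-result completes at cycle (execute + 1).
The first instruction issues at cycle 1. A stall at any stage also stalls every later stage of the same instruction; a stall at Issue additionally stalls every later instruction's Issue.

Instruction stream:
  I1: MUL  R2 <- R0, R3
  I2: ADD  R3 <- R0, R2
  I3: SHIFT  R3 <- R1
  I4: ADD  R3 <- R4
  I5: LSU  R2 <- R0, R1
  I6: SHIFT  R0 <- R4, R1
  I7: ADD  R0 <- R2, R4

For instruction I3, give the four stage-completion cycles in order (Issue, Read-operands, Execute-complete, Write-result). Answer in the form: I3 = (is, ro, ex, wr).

I3 = (14, 15, 16, 17)

c1: I1 dispatched to MUL
c2: I1 operands ready, I2 dispatched to ADD
c8: I1 complete
c9: R2←I1
c10: I2 operands ready
c12: I2 complete
c13: R3←I2
c14: I3 dispatched to SHIFT
c15: I3 operands ready
c16: I3 complete
c17: R3←I3
c18: I4 dispatched to ADD
c19: I4 operands ready, I5 dispatched to LSU
c20: I5 operands ready, I6 dispatched to SHIFT
c21: I4 complete, I5 complete, I6 operands ready
c22: R3←I4, R2←I5, I6 complete
c23: R0←I6
c24: I7 dispatched to ADD
c25: I7 operands ready
c27: I7 complete
c28: R0←I7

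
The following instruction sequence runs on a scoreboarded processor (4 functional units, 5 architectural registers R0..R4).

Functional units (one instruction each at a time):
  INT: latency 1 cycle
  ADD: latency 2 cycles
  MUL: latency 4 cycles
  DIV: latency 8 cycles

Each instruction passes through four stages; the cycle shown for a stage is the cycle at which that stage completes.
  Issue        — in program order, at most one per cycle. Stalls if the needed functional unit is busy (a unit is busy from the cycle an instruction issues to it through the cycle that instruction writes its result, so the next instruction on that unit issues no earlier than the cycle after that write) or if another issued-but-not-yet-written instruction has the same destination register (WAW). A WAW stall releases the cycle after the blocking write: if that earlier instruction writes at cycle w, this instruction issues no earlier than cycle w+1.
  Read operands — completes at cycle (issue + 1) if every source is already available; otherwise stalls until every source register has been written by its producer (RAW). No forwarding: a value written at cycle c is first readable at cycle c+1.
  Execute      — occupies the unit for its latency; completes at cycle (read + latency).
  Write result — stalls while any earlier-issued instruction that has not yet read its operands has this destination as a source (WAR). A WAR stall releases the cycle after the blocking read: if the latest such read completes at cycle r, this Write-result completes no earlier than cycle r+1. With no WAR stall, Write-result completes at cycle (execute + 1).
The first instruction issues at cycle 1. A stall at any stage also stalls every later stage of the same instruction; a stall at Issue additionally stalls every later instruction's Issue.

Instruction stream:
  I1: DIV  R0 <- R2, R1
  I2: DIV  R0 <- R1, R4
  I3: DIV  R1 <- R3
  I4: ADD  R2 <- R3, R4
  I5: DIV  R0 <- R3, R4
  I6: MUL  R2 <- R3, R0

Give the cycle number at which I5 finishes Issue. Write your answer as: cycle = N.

I1 -> (1, 2, 10, 11)
I2 -> (12, 13, 21, 22)  // struct: DIV busy until I1 writes@11
I3 -> (23, 24, 32, 33)  // struct: DIV busy until I2 writes@22
I4 -> (24, 25, 27, 28)
I5 -> (34, 35, 43, 44)  // struct: DIV busy until I3 writes@33
I6 -> (35, 45, 49, 50)  // RAW R0: wait I5 write@44

cycle = 34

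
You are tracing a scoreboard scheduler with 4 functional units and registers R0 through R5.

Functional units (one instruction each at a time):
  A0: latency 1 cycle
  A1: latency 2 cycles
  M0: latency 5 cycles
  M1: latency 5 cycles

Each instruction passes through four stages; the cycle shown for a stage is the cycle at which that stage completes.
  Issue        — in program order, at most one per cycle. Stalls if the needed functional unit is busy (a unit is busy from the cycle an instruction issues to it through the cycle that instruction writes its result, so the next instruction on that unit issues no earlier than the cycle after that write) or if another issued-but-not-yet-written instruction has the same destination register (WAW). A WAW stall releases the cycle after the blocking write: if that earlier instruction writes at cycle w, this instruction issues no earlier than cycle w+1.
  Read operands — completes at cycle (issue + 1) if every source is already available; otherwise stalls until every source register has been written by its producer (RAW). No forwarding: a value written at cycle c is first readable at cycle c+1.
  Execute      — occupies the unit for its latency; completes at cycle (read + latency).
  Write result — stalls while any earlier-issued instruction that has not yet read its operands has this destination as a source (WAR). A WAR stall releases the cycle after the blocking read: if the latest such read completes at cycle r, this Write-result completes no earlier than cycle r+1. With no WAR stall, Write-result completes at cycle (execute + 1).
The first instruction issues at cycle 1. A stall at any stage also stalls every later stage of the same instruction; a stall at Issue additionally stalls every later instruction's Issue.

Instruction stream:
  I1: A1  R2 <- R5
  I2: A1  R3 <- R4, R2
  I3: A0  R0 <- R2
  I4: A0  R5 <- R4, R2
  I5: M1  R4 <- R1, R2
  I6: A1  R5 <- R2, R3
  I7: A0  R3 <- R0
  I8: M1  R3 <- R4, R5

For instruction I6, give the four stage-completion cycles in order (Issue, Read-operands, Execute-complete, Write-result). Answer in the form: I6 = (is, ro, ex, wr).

1) issue 1, read 2, done 4, write 5
2) issue 6, read 7, done 9, write 10  <struct: A1 busy until I1 writes@5>
3) issue 7, read 8, done 9, write 10
4) issue 11, read 12, done 13, write 14  <struct: A0 busy until I3 writes@10>
5) issue 12, read 13, done 18, write 19
6) issue 15, read 16, done 18, write 19  <WAW R5: wait I4 write@14>
7) issue 16, read 17, done 18, write 19
8) issue 20, read 21, done 26, write 27  <WAW R3: wait I7 write@19>

I6 = (15, 16, 18, 19)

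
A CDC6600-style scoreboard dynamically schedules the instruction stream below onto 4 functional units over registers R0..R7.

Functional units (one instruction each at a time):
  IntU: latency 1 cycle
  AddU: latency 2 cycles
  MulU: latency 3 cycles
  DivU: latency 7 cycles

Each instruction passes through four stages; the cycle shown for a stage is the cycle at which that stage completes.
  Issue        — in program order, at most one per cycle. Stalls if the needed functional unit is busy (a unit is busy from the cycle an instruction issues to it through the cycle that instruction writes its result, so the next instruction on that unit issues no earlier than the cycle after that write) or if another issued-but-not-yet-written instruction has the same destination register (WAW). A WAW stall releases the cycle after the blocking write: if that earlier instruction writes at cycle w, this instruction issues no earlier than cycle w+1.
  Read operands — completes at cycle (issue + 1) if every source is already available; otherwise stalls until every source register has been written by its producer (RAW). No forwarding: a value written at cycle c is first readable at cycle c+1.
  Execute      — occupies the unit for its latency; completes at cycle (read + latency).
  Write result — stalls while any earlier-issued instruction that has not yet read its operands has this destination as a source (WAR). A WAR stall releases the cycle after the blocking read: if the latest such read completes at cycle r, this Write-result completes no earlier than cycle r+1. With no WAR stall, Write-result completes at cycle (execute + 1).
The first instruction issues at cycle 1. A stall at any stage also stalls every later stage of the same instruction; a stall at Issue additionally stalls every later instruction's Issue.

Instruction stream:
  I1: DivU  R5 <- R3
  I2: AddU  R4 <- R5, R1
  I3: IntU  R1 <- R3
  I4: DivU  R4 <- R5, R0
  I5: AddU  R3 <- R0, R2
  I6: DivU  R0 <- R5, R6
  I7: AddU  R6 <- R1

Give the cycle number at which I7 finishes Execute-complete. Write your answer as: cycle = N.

[1] I1 dispatched to DivU
[2] I1 operands ready; I2 dispatched to AddU
[3] I3 dispatched to IntU
[4] I3 operands ready
[5] I3 complete
[9] I1 complete
[10] R5←I1
[11] I2 operands ready
[12] R1←I3
[13] I2 complete
[14] R4←I2
[15] I4 dispatched to DivU
[16] I4 operands ready; I5 dispatched to AddU
[17] I5 operands ready
[19] I5 complete
[20] R3←I5
[23] I4 complete
[24] R4←I4
[25] I6 dispatched to DivU
[26] I6 operands ready; I7 dispatched to AddU
[27] I7 operands ready
[29] I7 complete
[30] R6←I7
[33] I6 complete
[34] R0←I6

cycle = 29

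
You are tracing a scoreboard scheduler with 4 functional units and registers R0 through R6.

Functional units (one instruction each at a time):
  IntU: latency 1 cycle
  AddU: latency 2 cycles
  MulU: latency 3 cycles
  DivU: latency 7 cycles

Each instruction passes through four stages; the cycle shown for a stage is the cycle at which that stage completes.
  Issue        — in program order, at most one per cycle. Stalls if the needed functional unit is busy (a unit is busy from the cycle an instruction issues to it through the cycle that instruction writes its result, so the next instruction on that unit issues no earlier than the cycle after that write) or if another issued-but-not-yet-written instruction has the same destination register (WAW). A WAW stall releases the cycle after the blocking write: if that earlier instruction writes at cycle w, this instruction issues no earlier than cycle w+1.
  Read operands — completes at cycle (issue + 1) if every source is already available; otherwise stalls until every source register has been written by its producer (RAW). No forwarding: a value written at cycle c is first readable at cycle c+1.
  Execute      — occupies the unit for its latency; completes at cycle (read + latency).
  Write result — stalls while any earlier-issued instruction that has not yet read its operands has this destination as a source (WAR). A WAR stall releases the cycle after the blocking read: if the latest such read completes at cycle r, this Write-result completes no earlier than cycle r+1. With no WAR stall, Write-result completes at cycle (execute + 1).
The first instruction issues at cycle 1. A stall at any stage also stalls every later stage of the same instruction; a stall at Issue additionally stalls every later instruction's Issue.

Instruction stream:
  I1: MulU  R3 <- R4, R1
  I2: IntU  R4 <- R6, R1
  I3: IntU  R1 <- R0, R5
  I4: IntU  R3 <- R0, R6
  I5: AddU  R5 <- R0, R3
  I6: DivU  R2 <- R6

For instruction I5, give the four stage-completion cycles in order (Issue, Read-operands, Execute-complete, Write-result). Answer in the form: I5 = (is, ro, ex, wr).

I5 = (11, 14, 16, 17)

t=1  I1 dispatched to MulU
t=2  I1 operands ready; I2 dispatched to IntU
t=3  I2 operands ready
t=4  I2 complete
t=5  I1 complete; R4←I2
t=6  R3←I1; I3 dispatched to IntU
t=7  I3 operands ready
t=8  I3 complete
t=9  R1←I3
t=10  I4 dispatched to IntU
t=11  I4 operands ready; I5 dispatched to AddU
t=12  I4 complete; I6 dispatched to DivU
t=13  R3←I4; I6 operands ready
t=14  I5 operands ready
t=16  I5 complete
t=17  R5←I5
t=20  I6 complete
t=21  R2←I6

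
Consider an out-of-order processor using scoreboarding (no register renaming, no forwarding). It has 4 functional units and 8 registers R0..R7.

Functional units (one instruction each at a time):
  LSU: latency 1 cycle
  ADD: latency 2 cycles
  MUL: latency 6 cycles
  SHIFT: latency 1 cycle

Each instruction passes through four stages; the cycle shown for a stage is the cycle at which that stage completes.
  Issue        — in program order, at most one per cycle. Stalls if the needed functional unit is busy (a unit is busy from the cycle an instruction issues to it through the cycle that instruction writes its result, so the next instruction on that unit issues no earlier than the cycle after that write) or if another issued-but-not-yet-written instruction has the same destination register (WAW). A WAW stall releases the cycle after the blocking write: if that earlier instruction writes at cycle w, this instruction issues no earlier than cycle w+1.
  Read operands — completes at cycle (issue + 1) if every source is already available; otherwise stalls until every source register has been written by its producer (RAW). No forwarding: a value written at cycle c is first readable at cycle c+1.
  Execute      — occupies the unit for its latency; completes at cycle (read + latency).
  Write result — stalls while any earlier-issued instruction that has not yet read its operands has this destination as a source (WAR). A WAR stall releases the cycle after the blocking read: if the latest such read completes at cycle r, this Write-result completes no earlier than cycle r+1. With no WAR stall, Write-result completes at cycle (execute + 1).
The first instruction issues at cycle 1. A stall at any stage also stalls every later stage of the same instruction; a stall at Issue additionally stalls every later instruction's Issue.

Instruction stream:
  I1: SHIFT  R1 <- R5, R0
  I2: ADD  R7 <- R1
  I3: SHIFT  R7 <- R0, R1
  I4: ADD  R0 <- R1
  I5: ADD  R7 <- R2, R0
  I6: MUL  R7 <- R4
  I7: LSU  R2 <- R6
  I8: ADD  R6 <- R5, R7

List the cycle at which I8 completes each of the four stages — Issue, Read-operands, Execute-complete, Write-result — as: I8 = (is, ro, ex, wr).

I8 = (22, 29, 31, 32)

I1 -> (1, 2, 3, 4)
I2 -> (2, 5, 7, 8)  // RAW R1: wait I1 write@4
I3 -> (9, 10, 11, 12)  // WAW R7: wait I2 write@8
I4 -> (10, 11, 13, 14)
I5 -> (15, 16, 18, 19)  // struct: ADD busy until I4 writes@14
I6 -> (20, 21, 27, 28)  // WAW R7: wait I5 write@19
I7 -> (21, 22, 23, 24)
I8 -> (22, 29, 31, 32)  // RAW R7: wait I6 write@28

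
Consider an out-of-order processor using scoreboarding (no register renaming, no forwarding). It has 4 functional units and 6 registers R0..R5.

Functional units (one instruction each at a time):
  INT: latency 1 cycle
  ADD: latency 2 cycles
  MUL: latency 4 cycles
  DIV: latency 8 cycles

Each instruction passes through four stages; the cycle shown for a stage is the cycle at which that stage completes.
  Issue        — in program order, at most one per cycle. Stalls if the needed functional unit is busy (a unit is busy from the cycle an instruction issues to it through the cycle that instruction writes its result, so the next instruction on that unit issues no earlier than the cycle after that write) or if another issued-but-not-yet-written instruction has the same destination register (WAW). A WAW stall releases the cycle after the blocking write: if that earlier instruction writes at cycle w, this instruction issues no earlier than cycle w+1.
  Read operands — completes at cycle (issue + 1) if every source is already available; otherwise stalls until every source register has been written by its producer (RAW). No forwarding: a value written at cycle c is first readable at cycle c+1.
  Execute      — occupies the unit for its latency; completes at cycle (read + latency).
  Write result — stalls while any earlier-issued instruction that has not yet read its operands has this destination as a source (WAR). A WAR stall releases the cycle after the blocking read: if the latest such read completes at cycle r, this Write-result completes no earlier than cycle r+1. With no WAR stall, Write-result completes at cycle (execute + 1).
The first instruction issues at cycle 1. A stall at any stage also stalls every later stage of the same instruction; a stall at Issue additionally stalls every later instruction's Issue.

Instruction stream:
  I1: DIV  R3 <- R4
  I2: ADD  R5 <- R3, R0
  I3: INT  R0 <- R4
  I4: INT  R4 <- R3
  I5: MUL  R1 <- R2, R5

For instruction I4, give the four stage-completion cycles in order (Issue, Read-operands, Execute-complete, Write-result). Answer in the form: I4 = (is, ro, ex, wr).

I4 = (14, 15, 16, 17)

[1] I1→DIV
[2] I1 RO · I2→ADD
[3] I3→INT
[4] I3 RO
[5] I3 EX
[10] I1 EX
[11] I1 WR R3
[12] I2 RO
[13] I3 WR R0
[14] I2 EX · I4→INT
[15] I2 WR R5 · I4 RO · I5→MUL
[16] I4 EX · I5 RO
[17] I4 WR R4
[20] I5 EX
[21] I5 WR R1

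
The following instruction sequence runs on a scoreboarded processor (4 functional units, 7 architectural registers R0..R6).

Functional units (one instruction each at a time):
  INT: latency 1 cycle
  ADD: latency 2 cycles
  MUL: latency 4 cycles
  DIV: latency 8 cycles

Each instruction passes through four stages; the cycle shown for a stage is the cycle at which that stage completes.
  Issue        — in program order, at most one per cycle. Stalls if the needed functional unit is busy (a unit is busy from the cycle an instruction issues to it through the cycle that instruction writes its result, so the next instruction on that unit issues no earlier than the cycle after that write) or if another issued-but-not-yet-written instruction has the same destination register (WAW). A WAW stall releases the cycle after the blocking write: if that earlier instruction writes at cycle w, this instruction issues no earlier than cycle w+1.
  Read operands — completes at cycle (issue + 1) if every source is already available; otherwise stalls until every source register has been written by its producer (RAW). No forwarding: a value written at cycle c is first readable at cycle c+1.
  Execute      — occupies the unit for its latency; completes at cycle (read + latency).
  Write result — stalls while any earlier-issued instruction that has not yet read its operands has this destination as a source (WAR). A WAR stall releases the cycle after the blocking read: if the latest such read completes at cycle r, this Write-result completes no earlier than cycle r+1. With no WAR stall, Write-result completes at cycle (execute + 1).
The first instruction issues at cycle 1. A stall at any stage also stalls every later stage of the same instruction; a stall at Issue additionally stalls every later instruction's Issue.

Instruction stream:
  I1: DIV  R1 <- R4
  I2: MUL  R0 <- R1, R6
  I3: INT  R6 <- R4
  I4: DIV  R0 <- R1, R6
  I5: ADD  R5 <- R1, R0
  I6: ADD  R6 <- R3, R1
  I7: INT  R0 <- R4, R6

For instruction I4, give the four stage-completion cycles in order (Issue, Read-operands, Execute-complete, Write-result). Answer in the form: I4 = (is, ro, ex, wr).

I4 = (18, 19, 27, 28)

1) issue 1, read 2, done 10, write 11
2) issue 2, read 12, done 16, write 17  <RAW R1: wait I1 write@11>
3) issue 3, read 4, done 5, write 13  <WAR R6: wait I2 read@12>
4) issue 18, read 19, done 27, write 28  <WAW R0: wait I2 write@17>
5) issue 19, read 29, done 31, write 32  <RAW R0: wait I4 write@28>
6) issue 33, read 34, done 36, write 37  <struct: ADD busy until I5 writes@32>
7) issue 34, read 38, done 39, write 40  <RAW R6: wait I6 write@37>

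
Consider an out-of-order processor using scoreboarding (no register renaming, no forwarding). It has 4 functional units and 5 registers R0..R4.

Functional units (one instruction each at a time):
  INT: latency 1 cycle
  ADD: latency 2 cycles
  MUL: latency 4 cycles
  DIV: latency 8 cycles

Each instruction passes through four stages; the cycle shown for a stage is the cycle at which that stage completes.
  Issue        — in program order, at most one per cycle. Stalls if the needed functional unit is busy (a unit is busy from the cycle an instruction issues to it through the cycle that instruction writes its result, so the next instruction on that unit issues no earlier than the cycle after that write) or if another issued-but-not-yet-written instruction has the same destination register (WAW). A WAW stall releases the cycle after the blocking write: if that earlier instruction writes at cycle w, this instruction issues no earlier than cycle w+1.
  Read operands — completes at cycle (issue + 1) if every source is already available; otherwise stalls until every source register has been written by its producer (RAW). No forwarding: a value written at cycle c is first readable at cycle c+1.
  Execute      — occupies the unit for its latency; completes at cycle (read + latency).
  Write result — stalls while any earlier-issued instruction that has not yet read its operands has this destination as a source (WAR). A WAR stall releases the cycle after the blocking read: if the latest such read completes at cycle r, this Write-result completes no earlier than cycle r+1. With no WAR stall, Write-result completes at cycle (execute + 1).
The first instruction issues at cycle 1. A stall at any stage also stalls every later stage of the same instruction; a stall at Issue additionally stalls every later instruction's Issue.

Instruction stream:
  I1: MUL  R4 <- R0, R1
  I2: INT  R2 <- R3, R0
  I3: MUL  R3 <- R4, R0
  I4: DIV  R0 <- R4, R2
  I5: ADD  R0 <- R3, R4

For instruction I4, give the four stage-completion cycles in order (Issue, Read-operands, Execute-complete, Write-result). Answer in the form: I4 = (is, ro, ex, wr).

[1] I1 dispatched to MUL
[2] I1 operands ready · I2 dispatched to INT
[3] I2 operands ready
[4] I2 complete
[5] R2←I2
[6] I1 complete
[7] R4←I1
[8] I3 dispatched to MUL
[9] I3 operands ready · I4 dispatched to DIV
[10] I4 operands ready
[13] I3 complete
[14] R3←I3
[18] I4 complete
[19] R0←I4
[20] I5 dispatched to ADD
[21] I5 operands ready
[23] I5 complete
[24] R0←I5

I4 = (9, 10, 18, 19)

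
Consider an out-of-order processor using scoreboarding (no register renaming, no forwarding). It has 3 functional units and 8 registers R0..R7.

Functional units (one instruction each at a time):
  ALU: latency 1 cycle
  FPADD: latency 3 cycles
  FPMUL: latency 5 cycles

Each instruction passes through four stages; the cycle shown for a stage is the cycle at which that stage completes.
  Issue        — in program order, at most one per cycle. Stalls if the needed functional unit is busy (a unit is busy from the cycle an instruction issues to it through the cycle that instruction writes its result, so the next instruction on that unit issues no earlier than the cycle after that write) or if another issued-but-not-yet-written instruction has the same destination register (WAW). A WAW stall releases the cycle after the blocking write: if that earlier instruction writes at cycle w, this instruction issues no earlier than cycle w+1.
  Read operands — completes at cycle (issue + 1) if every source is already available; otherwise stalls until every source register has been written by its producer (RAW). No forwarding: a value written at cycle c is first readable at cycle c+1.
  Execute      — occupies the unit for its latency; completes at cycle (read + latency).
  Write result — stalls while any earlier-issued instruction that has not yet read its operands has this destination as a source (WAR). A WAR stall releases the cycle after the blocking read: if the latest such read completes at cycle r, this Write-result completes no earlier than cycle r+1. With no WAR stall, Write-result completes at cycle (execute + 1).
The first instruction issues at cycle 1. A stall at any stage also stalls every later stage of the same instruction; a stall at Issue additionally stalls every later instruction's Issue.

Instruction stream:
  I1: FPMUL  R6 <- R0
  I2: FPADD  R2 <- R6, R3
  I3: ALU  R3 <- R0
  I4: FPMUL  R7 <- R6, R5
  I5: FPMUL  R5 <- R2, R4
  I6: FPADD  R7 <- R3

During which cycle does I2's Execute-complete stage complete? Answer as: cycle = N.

  I1 | 1 | 2 | 7 | 8
  I2 | 2 | 9 | 12 | 13   RAW R6: wait I1 write@8
  I3 | 3 | 4 | 5 | 10   WAR R3: wait I2 read@9
  I4 | 9 | 10 | 15 | 16   struct: FPMUL busy until I1 writes@8
  I5 | 17 | 18 | 23 | 24   struct: FPMUL busy until I4 writes@16
  I6 | 18 | 19 | 22 | 23

cycle = 12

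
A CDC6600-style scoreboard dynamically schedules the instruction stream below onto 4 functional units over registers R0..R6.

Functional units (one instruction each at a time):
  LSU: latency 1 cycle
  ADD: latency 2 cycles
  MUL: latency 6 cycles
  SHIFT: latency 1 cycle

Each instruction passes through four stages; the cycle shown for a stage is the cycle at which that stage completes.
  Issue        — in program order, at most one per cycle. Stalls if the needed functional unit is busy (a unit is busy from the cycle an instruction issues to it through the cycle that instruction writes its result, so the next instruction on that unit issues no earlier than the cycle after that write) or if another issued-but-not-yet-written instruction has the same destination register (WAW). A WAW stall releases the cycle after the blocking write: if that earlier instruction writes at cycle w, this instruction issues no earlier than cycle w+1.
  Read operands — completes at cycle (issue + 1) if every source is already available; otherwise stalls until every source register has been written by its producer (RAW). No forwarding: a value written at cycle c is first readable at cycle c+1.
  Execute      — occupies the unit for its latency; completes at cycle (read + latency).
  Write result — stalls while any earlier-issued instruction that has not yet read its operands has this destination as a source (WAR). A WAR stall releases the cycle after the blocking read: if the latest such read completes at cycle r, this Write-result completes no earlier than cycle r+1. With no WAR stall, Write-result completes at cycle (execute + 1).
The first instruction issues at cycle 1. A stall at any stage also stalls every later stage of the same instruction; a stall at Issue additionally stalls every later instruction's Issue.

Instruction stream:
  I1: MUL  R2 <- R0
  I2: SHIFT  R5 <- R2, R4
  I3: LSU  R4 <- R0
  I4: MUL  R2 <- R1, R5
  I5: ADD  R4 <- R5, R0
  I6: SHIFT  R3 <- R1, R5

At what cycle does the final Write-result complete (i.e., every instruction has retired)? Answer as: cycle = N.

cycle = 20

t=1  I1 dispatched to MUL
t=2  I1 operands ready · I2 dispatched to SHIFT
t=3  I3 dispatched to LSU
t=4  I3 operands ready
t=5  I3 complete
t=8  I1 complete
t=9  R2←I1
t=10  I2 operands ready · I4 dispatched to MUL
t=11  I2 complete · R4←I3
t=12  R5←I2 · I5 dispatched to ADD
t=13  I4 operands ready · I5 operands ready · I6 dispatched to SHIFT
t=14  I6 operands ready
t=15  I5 complete · I6 complete
t=16  R4←I5 · R3←I6
t=19  I4 complete
t=20  R2←I4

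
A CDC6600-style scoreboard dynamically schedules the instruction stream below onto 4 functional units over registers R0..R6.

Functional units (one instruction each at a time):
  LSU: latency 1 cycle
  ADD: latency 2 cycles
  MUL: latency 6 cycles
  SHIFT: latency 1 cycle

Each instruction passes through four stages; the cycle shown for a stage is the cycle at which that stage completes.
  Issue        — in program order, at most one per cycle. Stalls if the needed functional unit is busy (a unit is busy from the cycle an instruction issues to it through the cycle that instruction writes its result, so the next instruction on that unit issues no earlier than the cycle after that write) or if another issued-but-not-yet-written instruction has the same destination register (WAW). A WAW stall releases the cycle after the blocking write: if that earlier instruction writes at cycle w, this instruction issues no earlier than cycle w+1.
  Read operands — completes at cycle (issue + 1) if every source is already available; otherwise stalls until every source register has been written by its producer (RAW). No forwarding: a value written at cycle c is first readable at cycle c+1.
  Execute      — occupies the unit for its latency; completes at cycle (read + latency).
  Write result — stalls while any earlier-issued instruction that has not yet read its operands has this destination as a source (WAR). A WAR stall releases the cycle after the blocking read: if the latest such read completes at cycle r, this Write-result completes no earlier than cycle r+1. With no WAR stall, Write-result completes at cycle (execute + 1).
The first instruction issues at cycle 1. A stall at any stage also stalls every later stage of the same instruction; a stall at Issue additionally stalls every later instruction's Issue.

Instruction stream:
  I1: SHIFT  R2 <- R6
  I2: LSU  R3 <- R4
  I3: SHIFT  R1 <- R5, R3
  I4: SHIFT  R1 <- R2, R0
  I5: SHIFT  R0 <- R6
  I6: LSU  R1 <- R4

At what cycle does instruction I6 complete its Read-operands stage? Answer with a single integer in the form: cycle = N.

I1  is:1  ro:2  ex:3  wr:4
I2  is:2  ro:3  ex:4  wr:5
I3  is:5  ro:6  ex:7  wr:8  — struct: SHIFT busy until I1 writes@4
I4  is:9  ro:10  ex:11  wr:12  — struct: SHIFT busy until I3 writes@8
I5  is:13  ro:14  ex:15  wr:16  — struct: SHIFT busy until I4 writes@12
I6  is:14  ro:15  ex:16  wr:17

cycle = 15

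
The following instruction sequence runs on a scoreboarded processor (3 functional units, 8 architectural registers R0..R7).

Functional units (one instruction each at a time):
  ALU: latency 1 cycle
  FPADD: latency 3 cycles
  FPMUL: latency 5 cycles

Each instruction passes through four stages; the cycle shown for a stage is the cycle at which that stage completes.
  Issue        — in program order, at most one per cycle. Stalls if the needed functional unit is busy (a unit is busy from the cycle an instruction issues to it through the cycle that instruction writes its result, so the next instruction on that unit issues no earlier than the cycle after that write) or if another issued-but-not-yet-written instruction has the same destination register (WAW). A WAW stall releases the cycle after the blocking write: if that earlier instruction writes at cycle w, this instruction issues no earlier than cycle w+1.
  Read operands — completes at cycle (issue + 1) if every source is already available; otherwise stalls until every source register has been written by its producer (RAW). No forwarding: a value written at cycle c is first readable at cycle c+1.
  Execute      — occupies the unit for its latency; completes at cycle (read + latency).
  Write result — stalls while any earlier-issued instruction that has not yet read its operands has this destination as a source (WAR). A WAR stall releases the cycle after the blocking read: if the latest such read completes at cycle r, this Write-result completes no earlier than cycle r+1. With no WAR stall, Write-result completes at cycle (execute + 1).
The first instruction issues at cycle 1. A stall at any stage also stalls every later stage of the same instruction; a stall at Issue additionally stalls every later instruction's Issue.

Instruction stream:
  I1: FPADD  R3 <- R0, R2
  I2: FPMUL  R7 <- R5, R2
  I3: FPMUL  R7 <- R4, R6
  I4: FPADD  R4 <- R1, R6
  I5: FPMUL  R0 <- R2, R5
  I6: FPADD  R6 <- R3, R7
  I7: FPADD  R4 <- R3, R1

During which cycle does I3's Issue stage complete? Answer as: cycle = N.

cycle = 10

  I1 | 1 | 2 | 5 | 6
  I2 | 2 | 3 | 8 | 9
  I3 | 10 | 11 | 16 | 17   struct: FPMUL busy until I2 writes@9
  I4 | 11 | 12 | 15 | 16
  I5 | 18 | 19 | 24 | 25   struct: FPMUL busy until I3 writes@17
  I6 | 19 | 20 | 23 | 24
  I7 | 25 | 26 | 29 | 30   struct: FPADD busy until I6 writes@24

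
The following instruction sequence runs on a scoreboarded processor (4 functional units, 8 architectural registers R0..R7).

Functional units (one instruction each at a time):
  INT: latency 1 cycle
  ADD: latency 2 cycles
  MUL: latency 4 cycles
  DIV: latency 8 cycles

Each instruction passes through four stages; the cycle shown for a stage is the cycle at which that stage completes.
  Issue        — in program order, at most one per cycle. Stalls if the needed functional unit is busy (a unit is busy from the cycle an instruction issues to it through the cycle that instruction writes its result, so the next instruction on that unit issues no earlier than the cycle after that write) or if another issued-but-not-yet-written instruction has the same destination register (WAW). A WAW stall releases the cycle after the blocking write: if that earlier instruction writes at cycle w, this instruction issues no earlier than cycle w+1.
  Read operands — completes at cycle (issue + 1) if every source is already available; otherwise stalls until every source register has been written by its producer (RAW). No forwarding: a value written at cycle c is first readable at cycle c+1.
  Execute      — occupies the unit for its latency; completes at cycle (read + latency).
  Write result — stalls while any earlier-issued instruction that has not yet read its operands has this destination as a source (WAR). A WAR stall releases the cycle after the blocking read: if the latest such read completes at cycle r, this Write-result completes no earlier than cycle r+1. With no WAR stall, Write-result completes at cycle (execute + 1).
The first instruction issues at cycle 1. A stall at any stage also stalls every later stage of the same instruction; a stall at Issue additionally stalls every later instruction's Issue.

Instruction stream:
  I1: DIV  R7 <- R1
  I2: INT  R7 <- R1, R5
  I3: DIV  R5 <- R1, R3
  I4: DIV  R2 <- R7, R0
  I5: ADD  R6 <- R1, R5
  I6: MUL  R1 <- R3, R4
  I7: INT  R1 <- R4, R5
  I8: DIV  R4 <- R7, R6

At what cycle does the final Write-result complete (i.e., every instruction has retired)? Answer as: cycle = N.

cycle = 45

c1: issue I1 (DIV)
c2: I1 read-ops
c10: I1 finished on DIV
c11: I1→R7
c12: issue I2 (INT)
c13: I2 read-ops; issue I3 (DIV)
c14: I2 finished on INT; I3 read-ops
c15: I2→R7
c22: I3 finished on DIV
c23: I3→R5
c24: issue I4 (DIV)
c25: I4 read-ops; issue I5 (ADD)
c26: I5 read-ops; issue I6 (MUL)
c27: I6 read-ops
c28: I5 finished on ADD
c29: I5→R6
c31: I6 finished on MUL
c32: I6→R1
c33: I4 finished on DIV; issue I7 (INT)
c34: I4→R2; I7 read-ops
c35: I7 finished on INT; issue I8 (DIV)
c36: I7→R1; I8 read-ops
c44: I8 finished on DIV
c45: I8→R4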